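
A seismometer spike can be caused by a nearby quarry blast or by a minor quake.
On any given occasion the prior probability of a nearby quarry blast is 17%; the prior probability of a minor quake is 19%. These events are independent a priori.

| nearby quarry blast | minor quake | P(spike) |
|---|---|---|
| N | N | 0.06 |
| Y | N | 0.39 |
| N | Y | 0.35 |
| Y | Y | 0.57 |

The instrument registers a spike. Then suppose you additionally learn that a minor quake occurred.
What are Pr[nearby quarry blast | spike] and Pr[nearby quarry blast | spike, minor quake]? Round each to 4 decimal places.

Pr[nearby quarry blast | spike] ≈ 0.4302; Pr[nearby quarry blast | spike, minor quake] ≈ 0.2501

P(spike) = 0.06·0.83·0.81 + 0.35·0.83·0.19 + 0.39·0.17·0.81 + 0.57·0.17·0.19 = 0.040338 + 0.055195 + 0.053703 + 0.018411 = 0.167647
The nearby quarry blast-present share is 0.053703 + 0.018411 = 0.072114.
So P(nearby quarry blast | spike) = 0.072114/0.167647 ≈ 0.4302.

Now also conditioning on minor quake=true:
Enumerate both values of nearby quarry blast and weight by the priors:
  P(spike | minor quake) = 0.35·0.83 + 0.57·0.17
        = 0.290500 + 0.096900 = 0.387400
Keeping only the nearby quarry blast-present terms gives 0.096900, so
  P(nearby quarry blast | spike, minor quake) = 0.096900 / 0.387400 ≈ 0.2501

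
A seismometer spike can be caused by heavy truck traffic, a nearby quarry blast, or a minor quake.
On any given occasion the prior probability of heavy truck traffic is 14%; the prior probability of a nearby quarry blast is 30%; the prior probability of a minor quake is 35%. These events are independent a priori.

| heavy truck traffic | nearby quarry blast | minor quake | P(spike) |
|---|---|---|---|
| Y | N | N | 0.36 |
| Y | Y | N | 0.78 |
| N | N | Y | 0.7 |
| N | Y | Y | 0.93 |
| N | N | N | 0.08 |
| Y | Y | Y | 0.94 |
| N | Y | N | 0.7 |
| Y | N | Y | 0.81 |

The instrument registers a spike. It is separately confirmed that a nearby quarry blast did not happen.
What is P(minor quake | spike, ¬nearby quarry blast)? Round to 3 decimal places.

Weight on minor quake=true, given the evidence: 0.210700 + 0.039690 = 0.250390
Normalizer over all consistent configurations: 0.08×0.86×0.65 + 0.7×0.86×0.35 + 0.36×0.14×0.65 + 0.81×0.14×0.35 = 0.327870
P(minor quake | spike, ¬nearby quarry blast) = 0.250390/0.327870 ≈ 0.764

P(minor quake | spike, ¬nearby quarry blast) ≈ 0.764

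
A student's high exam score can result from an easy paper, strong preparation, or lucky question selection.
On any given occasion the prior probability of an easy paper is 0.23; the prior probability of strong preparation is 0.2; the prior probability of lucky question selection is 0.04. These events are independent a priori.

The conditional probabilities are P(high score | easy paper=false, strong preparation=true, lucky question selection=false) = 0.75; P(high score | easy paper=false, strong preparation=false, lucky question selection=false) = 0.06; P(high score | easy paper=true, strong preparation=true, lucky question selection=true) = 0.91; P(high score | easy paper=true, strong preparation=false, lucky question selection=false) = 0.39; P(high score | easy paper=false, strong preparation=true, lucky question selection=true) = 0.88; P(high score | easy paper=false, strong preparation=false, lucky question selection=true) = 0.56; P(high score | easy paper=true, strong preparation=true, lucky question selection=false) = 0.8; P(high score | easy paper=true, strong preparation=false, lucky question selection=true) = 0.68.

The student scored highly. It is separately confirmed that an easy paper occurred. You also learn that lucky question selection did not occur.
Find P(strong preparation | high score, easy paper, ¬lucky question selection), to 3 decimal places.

P(high score | easy paper, ¬lucky question selection) = 0.39·0.8 + 0.8·0.2 = 0.312000 + 0.160000 = 0.472000
The strong preparation-present share is 0.8·0.2 = 0.160000.
Hence the posterior is 0.160000/0.472000 ≈ 0.339.

P(strong preparation | high score, easy paper, ¬lucky question selection) ≈ 0.339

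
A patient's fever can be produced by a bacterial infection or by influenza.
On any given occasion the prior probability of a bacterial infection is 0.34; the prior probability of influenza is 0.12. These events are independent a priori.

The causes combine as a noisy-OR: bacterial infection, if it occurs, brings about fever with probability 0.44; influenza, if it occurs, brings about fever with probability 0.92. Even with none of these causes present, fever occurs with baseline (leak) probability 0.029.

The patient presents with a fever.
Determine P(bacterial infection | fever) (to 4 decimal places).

Under noisy-OR, P(fever | causes) = 1 − (1−0.029)·∏(1−qᵢ) over the active causes.
Sum P(fever|·) weighted by the priors over the 4 (bacterial infection, influenza) configurations:
  P(fever) = 0.029·0.66·0.88 + 0.92232·0.66·0.12 + 0.45624·0.34·0.88 + 0.956499·0.34·0.12
        = 0.016843 + 0.073048 + 0.136507 + 0.039025 = 0.265423
The terms with bacterial infection present sum to 0.175532, so
  P(bacterial infection | fever) = 0.175532 / 0.265423 ≈ 0.6613

P(bacterial infection | fever) ≈ 0.6613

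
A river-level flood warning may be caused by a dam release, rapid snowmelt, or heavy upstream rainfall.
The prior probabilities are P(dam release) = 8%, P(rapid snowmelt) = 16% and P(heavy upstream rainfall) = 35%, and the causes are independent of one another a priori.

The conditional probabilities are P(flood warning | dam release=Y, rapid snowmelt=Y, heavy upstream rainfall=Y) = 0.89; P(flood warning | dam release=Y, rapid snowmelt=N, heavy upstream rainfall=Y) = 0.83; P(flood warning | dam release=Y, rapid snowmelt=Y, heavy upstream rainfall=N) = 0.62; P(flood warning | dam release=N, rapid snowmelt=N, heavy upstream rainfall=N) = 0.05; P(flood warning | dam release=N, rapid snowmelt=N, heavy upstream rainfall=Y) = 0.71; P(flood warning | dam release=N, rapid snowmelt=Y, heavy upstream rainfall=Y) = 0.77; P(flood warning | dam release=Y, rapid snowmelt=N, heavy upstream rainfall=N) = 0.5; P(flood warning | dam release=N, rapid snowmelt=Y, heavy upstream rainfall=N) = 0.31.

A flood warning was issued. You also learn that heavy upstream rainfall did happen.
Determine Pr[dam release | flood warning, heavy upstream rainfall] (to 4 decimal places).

Enumerate the 4 (dam release, rapid snowmelt) configurations and weight by the priors:
  P(flood warning | heavy upstream rainfall) = 0.71·0.92·0.84 + 0.77·0.92·0.16 + 0.83·0.08·0.84 + 0.89·0.08·0.16
        = 0.548688 + 0.113344 + 0.055776 + 0.011392 = 0.729200
Configurations with dam release contribute 0.067168, so
  P(dam release | flood warning, heavy upstream rainfall) = 0.067168 / 0.729200 ≈ 0.0921

Pr[dam release | flood warning, heavy upstream rainfall] ≈ 0.0921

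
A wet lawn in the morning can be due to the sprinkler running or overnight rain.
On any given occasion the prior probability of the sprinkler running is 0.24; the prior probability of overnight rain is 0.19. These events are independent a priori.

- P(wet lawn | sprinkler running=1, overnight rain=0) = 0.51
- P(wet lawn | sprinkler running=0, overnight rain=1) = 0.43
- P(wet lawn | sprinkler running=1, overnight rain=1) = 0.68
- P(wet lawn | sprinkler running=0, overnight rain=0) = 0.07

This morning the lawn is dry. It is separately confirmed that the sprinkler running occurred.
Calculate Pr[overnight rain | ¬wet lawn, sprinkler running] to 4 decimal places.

P(¬wet lawn | sprinkler running) = 0.49·0.81 + 0.32·0.19 = 0.396900 + 0.060800 = 0.457700
The overnight rain-present share is 0.32·0.19 = 0.060800.
P(overnight rain | ¬wet lawn, sprinkler running) = 0.060800 / 0.457700 ≈ 0.1328

Pr[overnight rain | ¬wet lawn, sprinkler running] ≈ 0.1328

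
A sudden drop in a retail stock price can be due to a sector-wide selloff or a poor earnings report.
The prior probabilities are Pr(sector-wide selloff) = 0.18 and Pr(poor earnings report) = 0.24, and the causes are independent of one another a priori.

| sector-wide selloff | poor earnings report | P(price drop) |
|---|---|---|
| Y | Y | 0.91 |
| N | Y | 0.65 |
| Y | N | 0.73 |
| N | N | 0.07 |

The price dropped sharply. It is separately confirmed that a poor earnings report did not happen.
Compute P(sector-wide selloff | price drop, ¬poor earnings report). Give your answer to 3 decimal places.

P(sector-wide selloff | price drop, ¬poor earnings report) ≈ 0.696

Sum P(price drop|·) weighted by the priors over both values of sector-wide selloff:
  P(price drop | ¬poor earnings report) = 0.07×0.82 + 0.73×0.18
        = 0.057400 + 0.131400 = 0.188800
Keeping only the sector-wide selloff-present terms gives 0.131400, so
  P(sector-wide selloff | price drop, ¬poor earnings report) = 0.131400 / 0.188800 ≈ 0.696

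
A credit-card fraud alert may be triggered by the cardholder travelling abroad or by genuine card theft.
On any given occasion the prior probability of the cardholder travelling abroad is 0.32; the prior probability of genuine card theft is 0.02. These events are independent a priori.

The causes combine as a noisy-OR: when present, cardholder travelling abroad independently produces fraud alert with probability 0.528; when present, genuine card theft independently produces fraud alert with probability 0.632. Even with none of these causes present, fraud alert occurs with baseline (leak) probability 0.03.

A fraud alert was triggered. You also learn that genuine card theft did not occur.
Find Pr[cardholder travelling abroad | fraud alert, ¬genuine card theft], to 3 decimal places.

Under noisy-OR, P(fraud alert | causes) = 1 − (1−0.03)·∏(1−qᵢ) over the active causes.
P(fraud alert | ¬genuine card theft) = 0.03·0.68 + 0.54216·0.32 = 0.020400 + 0.173491 = 0.193891
Restricting to configurations with cardholder travelling abroad present: 0.54216·0.32 = 0.173491.
Hence the posterior is 0.173491/0.193891 ≈ 0.895.

Pr[cardholder travelling abroad | fraud alert, ¬genuine card theft] ≈ 0.895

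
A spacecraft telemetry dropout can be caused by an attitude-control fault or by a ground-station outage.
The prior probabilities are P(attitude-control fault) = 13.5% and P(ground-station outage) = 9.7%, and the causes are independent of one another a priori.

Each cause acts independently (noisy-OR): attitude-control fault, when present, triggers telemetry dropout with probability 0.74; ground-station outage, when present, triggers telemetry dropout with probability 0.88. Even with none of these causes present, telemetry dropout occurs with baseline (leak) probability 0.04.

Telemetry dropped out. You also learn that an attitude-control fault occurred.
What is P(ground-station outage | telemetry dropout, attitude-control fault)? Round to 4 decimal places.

P(ground-station outage | telemetry dropout, attitude-control fault) ≈ 0.1219

Under noisy-OR, P(telemetry dropout | causes) = 1 − (1−0.04)·∏(1−qᵢ) over the active causes.
Enumerate both values of ground-station outage and weight by the priors:
  P(telemetry dropout | attitude-control fault) = 0.7504*0.903 + 0.970048*0.097
        = 0.677611 + 0.094095 = 0.771706
Keeping only the ground-station outage-present terms gives 0.094095, so
  P(ground-station outage | telemetry dropout, attitude-control fault) = 0.094095 / 0.771706 ≈ 0.1219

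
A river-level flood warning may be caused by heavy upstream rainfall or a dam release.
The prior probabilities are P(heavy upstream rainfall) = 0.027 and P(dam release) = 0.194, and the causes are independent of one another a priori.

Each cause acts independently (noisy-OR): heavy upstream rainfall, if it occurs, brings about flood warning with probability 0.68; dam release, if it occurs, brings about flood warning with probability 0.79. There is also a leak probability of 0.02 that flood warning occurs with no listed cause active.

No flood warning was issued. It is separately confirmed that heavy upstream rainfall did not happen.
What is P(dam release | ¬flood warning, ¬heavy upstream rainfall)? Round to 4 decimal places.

Under noisy-OR, P(flood warning | causes) = 1 − (1−0.02)·∏(1−qᵢ) over the active causes.
P(¬flood warning | ¬heavy upstream rainfall) = 0.98*0.806 + 0.2058*0.194 = 0.789880 + 0.039925 = 0.829805
Restricting to configurations with dam release present: 0.2058*0.194 = 0.039925.
So P(dam release | ¬flood warning, ¬heavy upstream rainfall) = 0.039925/0.829805 ≈ 0.0481.

P(dam release | ¬flood warning, ¬heavy upstream rainfall) ≈ 0.0481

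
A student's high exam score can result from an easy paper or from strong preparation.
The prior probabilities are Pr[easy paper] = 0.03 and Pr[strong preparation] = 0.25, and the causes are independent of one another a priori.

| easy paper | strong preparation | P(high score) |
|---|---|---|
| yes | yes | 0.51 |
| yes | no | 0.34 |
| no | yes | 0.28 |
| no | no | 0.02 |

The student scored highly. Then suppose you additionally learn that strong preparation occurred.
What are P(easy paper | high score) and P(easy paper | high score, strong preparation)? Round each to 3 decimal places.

P(easy paper | high score) ≈ 0.122; P(easy paper | high score, strong preparation) ≈ 0.053

P(high score) = 0.02·0.97·0.75 + 0.28·0.97·0.25 + 0.34·0.03·0.75 + 0.51·0.03·0.25 = 0.014550 + 0.067900 + 0.007650 + 0.003825 = 0.093925
The easy paper-present share is 0.007650 + 0.003825 = 0.011475.
So P(easy paper | high score) = 0.011475/0.093925 ≈ 0.122.

Now also conditioning on strong preparation=true:
Sum P(high score|·) weighted by the priors over both values of easy paper:
  P(high score | strong preparation) = 0.28×0.97 + 0.51×0.03
        = 0.271600 + 0.015300 = 0.286900
Configurations with easy paper contribute 0.015300, so
  P(easy paper | high score, strong preparation) = 0.015300 / 0.286900 ≈ 0.053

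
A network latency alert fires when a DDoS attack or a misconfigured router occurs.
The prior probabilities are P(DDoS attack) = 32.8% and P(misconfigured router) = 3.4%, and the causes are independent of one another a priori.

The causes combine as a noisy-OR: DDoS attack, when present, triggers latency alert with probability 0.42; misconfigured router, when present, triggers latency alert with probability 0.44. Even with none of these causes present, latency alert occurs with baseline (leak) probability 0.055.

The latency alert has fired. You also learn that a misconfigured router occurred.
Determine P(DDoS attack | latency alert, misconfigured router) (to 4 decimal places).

P(DDoS attack | latency alert, misconfigured router) ≈ 0.4181

Under noisy-OR, P(latency alert | causes) = 1 − (1−0.055)·∏(1−qᵢ) over the active causes.
P(latency alert | misconfigured router) = 0.4708·0.672 + 0.693064·0.328 = 0.316378 + 0.227325 = 0.543703
Restricting to configurations with DDoS attack present: 0.693064·0.328 = 0.227325.
P(DDoS attack | latency alert, misconfigured router) = 0.227325 / 0.543703 ≈ 0.4181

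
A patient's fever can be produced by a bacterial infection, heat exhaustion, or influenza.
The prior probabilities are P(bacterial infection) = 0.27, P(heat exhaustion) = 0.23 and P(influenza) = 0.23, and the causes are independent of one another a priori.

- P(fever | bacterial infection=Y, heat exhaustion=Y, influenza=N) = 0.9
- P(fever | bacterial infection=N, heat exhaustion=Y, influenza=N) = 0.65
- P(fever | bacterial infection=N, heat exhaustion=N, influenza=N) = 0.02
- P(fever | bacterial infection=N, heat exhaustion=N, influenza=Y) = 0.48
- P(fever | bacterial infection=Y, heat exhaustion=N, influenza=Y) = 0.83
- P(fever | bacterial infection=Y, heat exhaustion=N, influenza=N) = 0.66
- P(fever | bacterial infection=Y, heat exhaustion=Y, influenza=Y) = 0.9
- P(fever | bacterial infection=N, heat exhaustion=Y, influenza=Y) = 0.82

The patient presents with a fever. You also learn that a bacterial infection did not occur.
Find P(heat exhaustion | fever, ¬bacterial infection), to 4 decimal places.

P(heat exhaustion | fever, ¬bacterial infection) ≈ 0.6207

For the numerator, keep only heat exhaustion=true terms: 0.115115 + 0.043378 = 0.158493
Denominator P(fever | ¬bacterial infection): 0.02×0.77×0.77 + 0.48×0.77×0.23 + 0.65×0.23×0.77 + 0.82×0.23×0.23 = 0.255359
Posterior = 0.158493 / 0.255359 ≈ 0.6207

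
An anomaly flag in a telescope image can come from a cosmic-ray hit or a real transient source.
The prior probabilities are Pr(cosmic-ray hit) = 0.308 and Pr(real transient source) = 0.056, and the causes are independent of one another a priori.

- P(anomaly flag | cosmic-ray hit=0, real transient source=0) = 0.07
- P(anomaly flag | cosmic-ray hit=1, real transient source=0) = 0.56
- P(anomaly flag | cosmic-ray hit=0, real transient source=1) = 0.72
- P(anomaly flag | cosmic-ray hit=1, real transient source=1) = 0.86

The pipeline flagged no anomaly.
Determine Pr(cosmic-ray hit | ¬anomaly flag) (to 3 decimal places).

Enumerate the 4 (cosmic-ray hit, real transient source) configurations and weight by the priors:
  P(¬anomaly flag) = 0.93×0.692×0.944 + 0.28×0.692×0.056 + 0.44×0.308×0.944 + 0.14×0.308×0.056
        = 0.607521 + 0.010851 + 0.127931 + 0.002415 = 0.748718
Keeping only the cosmic-ray hit-present terms gives 0.130346, so
  P(cosmic-ray hit | ¬anomaly flag) = 0.130346 / 0.748718 ≈ 0.174

Pr(cosmic-ray hit | ¬anomaly flag) ≈ 0.174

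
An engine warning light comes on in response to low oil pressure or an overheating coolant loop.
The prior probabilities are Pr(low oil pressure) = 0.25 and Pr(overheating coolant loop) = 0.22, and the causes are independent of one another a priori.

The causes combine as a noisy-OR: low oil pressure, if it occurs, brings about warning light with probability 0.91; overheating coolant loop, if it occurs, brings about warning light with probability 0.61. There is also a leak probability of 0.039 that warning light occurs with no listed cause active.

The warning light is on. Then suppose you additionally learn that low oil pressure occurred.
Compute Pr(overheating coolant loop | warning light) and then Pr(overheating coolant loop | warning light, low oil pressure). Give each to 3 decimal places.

Under noisy-OR, P(warning light | causes) = 1 − (1−0.039)·∏(1−qᵢ) over the active causes.
Weight on overheating coolant loop=true, given the evidence: 0.103160 + 0.053145 = 0.156305
Normalizer over all consistent configurations: 0.039×0.75×0.78 + 0.62521×0.75×0.22 + 0.91351×0.25×0.78 + 0.966269×0.25×0.22 = 0.357254
Posterior = 0.156305 / 0.357254 ≈ 0.438

With the extra evidence:
Sum P(warning light|·) weighted by the priors over both values of overheating coolant loop:
  P(warning light | low oil pressure) = 0.91351·0.78 + 0.966269·0.22
        = 0.712538 + 0.212579 = 0.925117
Configurations with overheating coolant loop contribute 0.212579, so
  P(overheating coolant loop | warning light, low oil pressure) = 0.212579 / 0.925117 ≈ 0.230
Conditioning on low oil pressure lowers the posterior on overheating coolant loop: the classic explaining-away effect in a common-effect structure.

Pr(overheating coolant loop | warning light) ≈ 0.438; Pr(overheating coolant loop | warning light, low oil pressure) ≈ 0.230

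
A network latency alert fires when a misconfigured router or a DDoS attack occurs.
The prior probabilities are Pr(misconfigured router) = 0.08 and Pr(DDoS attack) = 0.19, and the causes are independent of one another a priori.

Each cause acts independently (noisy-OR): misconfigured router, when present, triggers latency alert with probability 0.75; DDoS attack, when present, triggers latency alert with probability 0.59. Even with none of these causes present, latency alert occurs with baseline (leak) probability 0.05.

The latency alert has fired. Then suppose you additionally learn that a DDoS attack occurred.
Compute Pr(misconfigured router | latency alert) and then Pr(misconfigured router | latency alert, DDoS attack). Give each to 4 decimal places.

Pr(misconfigured router | latency alert) ≈ 0.3048; Pr(misconfigured router | latency alert, DDoS attack) ≈ 0.1139

Under noisy-OR, P(latency alert | causes) = 1 − (1−0.05)·∏(1−qᵢ) over the active causes.
Numerator (weight on configurations with misconfigured router): 0.049410 + 0.013720 = 0.063130
The normalizing constant is 0.05*0.92*0.81 + 0.6105*0.92*0.19 + 0.7625*0.08*0.81 + 0.902625*0.08*0.19 = 0.207105
P(misconfigured router | latency alert) = 0.063130/0.207105 ≈ 0.3048

Now also conditioning on DDoS attack=true:
For the numerator, keep only misconfigured router=true terms: 0.902625·0.08 = 0.072210
The normalizing constant is 0.6105·0.92 + 0.902625·0.08 = 0.633870
Posterior = 0.072210 / 0.633870 ≈ 0.1139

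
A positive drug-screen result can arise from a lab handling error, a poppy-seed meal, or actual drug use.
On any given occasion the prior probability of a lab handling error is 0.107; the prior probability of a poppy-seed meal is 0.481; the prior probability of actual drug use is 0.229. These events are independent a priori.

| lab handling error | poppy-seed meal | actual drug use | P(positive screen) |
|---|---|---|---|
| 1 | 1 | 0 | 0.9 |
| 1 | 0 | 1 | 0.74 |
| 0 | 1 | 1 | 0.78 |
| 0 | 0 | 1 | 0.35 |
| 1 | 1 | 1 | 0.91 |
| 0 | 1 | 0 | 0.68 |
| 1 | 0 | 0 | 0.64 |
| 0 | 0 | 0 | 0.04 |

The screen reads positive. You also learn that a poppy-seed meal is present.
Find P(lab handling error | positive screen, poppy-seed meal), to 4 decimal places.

P(lab handling error | positive screen, poppy-seed meal) ≈ 0.1333

For the numerator, keep only lab handling error=true terms: 0.074247 + 0.022298 = 0.096545
Normalizer over all consistent configurations: 0.68·0.893·0.771 + 0.78·0.893·0.229 + 0.9·0.107·0.771 + 0.91·0.107·0.229 = 0.724235
Posterior = 0.096545 / 0.724235 ≈ 0.1333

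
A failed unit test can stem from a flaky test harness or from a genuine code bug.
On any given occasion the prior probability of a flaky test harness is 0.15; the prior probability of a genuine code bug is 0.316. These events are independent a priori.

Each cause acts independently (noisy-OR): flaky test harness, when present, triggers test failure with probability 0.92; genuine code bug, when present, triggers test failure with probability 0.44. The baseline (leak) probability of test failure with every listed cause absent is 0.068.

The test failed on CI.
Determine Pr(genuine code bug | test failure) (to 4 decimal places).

Under noisy-OR, P(test failure | causes) = 1 − (1−0.068)·∏(1−qᵢ) over the active causes.
Sum P(test failure|·) weighted by the priors over the 4 (flaky test harness, genuine code bug) configurations:
  P(test failure) = 0.068×0.85×0.684 + 0.47808×0.85×0.316 + 0.92544×0.15×0.684 + 0.958246×0.15×0.316
        = 0.039535 + 0.128412 + 0.094950 + 0.045421 = 0.308318
Keeping only the genuine code bug-present terms gives 0.173833, so
  P(genuine code bug | test failure) = 0.173833 / 0.308318 ≈ 0.5638

Pr(genuine code bug | test failure) ≈ 0.5638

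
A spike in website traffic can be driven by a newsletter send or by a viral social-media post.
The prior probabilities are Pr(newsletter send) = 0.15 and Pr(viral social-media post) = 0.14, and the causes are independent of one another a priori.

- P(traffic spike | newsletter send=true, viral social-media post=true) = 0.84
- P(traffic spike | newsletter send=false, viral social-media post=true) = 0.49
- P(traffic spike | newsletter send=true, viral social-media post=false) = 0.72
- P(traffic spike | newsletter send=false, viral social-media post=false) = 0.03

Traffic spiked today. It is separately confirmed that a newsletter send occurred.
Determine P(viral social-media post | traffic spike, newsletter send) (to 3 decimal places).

For the numerator, keep only viral social-media post=true terms: 0.84×0.14 = 0.117600
Normalizer over all consistent configurations: 0.72×0.86 + 0.84×0.14 = 0.736800
Posterior = 0.117600 / 0.736800 ≈ 0.160

P(viral social-media post | traffic spike, newsletter send) ≈ 0.160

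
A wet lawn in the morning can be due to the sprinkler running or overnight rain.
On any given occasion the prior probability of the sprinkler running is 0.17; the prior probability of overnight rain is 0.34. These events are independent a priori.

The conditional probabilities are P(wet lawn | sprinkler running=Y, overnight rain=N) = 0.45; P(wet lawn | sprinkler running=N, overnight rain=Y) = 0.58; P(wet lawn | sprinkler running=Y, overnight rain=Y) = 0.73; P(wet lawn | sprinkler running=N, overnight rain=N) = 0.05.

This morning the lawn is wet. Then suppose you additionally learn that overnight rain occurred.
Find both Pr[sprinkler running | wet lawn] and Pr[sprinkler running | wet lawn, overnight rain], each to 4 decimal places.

Pr[sprinkler running | wet lawn] ≈ 0.3266; Pr[sprinkler running | wet lawn, overnight rain] ≈ 0.2050

P(wet lawn) = 0.05×0.83×0.66 + 0.58×0.83×0.34 + 0.45×0.17×0.66 + 0.73×0.17×0.34 = 0.027390 + 0.163676 + 0.050490 + 0.042194 = 0.283750
The sprinkler running-present share is 0.050490 + 0.042194 = 0.092684.
Hence the posterior is 0.092684/0.283750 ≈ 0.3266.

Now also conditioning on overnight rain=true:
Numerator (weight on configurations with sprinkler running): 0.73×0.17 = 0.124100
The normalizing constant is 0.58×0.83 + 0.73×0.17 = 0.605500
Posterior = 0.124100 / 0.605500 ≈ 0.2050
— overnight rain explains away the evidence for sprinkler running.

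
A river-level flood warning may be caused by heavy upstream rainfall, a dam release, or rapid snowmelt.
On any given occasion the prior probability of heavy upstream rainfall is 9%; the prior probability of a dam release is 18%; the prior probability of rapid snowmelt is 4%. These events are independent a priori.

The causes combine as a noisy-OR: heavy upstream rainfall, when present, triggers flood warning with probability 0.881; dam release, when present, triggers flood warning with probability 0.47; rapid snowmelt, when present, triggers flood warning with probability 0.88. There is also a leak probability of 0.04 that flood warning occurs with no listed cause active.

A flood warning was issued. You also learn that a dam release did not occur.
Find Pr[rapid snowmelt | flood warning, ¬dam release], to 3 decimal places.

Under noisy-OR, P(flood warning | causes) = 1 − (1−0.04)·∏(1−qᵢ) over the active causes.
Weight on rapid snowmelt=true, given the evidence: 0.032207 + 0.003551 = 0.035758
The normalizing constant is 0.04*0.91*0.96 + 0.8848*0.91*0.04 + 0.88576*0.09*0.96 + 0.986291*0.09*0.04 = 0.147232
P(rapid snowmelt | flood warning, ¬dam release) = 0.035758/0.147232 ≈ 0.243

Pr[rapid snowmelt | flood warning, ¬dam release] ≈ 0.243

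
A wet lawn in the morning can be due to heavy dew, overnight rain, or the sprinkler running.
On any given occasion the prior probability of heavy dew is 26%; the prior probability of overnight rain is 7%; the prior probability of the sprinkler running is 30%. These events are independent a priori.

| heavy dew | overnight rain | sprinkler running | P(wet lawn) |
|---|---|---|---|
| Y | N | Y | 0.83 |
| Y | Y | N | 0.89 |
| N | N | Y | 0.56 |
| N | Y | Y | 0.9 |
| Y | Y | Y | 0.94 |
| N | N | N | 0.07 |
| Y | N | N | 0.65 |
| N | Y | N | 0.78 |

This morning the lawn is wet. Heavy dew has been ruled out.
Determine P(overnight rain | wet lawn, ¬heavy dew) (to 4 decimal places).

P(wet lawn | ¬heavy dew) = 0.07×0.93×0.7 + 0.56×0.93×0.3 + 0.78×0.07×0.7 + 0.9×0.07×0.3 = 0.045570 + 0.156240 + 0.038220 + 0.018900 = 0.258930
Restricting to configurations with overnight rain present: 0.038220 + 0.018900 = 0.057120.
P(overnight rain | wet lawn, ¬heavy dew) = 0.057120 / 0.258930 ≈ 0.2206

P(overnight rain | wet lawn, ¬heavy dew) ≈ 0.2206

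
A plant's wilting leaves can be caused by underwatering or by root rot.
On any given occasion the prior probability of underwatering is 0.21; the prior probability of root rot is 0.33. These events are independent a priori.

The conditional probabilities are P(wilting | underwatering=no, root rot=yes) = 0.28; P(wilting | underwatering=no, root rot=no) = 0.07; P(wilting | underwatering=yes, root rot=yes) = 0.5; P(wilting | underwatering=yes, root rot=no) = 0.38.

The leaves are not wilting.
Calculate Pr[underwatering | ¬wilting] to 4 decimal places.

Pr[underwatering | ¬wilting] ≈ 0.1520

Weight on underwatering=true, given the evidence: 0.087234 + 0.034650 = 0.121884
Denominator P(¬wilting): 0.93×0.79×0.67 + 0.72×0.79×0.33 + 0.62×0.21×0.67 + 0.5×0.21×0.33 = 0.801837
Posterior = 0.121884 / 0.801837 ≈ 0.1520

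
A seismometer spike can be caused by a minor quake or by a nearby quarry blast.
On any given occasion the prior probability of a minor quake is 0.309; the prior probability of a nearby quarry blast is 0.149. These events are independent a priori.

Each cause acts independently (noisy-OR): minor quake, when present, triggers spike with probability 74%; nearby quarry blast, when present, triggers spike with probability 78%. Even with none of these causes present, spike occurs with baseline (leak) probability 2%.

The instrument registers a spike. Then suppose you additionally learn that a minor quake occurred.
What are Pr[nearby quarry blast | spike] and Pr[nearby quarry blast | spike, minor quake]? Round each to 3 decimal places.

Pr[nearby quarry blast | spike] ≈ 0.374; Pr[nearby quarry blast | spike, minor quake] ≈ 0.182

Under noisy-OR, P(spike | causes) = 1 − (1−0.02)·∏(1−qᵢ) over the active causes.
Numerator (weight on configurations with nearby quarry blast): 0.080761 + 0.043460 = 0.124221
Normalizer over all consistent configurations: 0.02·0.691·0.851 + 0.7844·0.691·0.149 + 0.7452·0.309·0.851 + 0.943944·0.309·0.149 = 0.331939
Posterior = 0.124221 / 0.331939 ≈ 0.374

Now also conditioning on minor quake=true:
Weight on nearby quarry blast=true, given the evidence: 0.943944*0.149 = 0.140648
Denominator P(spike | minor quake): 0.7452*0.851 + 0.943944*0.149 = 0.774813
P(nearby quarry blast | spike, minor quake) = 0.140648/0.774813 ≈ 0.182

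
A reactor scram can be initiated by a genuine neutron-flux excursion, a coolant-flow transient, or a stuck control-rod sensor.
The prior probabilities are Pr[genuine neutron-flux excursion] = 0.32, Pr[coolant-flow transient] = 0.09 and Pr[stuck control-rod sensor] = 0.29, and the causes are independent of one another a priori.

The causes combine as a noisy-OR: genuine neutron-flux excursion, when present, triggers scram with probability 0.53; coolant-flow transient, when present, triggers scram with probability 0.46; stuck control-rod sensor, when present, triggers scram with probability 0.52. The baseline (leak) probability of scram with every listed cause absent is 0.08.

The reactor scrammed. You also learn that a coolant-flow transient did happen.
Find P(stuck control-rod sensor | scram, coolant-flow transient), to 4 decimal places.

Under noisy-OR, P(scram | causes) = 1 − (1−0.08)·∏(1−qᵢ) over the active causes.
P(scram | coolant-flow transient) = 0.5032·0.68·0.71 + 0.761536·0.68·0.29 + 0.766504·0.32·0.71 + 0.887922·0.32·0.29 = 0.242945 + 0.150175 + 0.174150 + 0.082399 = 0.649669
The stuck control-rod sensor-present share is 0.150175 + 0.082399 = 0.232574.
So P(stuck control-rod sensor | scram, coolant-flow transient) = 0.232574/0.649669 ≈ 0.3580.

P(stuck control-rod sensor | scram, coolant-flow transient) ≈ 0.3580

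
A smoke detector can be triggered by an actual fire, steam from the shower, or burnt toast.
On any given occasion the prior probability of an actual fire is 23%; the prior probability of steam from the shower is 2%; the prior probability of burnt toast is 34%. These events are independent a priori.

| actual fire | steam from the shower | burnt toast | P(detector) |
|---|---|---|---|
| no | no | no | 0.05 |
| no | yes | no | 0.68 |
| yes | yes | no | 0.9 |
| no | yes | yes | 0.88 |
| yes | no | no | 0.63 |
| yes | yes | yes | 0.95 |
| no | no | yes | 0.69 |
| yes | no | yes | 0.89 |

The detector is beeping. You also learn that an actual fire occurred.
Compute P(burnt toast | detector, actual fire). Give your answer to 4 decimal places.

P(burnt toast | detector, actual fire) ≈ 0.4195

Weight on burnt toast=true, given the evidence: 0.296548 + 0.006460 = 0.303008
Normalizer over all consistent configurations: 0.63*0.98*0.66 + 0.89*0.98*0.34 + 0.9*0.02*0.66 + 0.95*0.02*0.34 = 0.722372
P(burnt toast | detector, actual fire) = 0.303008/0.722372 ≈ 0.4195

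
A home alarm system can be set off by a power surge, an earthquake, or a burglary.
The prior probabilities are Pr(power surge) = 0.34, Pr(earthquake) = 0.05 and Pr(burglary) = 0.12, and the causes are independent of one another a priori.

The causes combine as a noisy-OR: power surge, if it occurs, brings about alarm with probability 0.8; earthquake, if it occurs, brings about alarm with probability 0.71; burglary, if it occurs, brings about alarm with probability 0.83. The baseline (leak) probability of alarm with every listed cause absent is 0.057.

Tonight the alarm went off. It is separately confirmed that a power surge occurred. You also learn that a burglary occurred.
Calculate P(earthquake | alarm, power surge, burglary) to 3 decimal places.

P(earthquake | alarm, power surge, burglary) ≈ 0.051

Under noisy-OR, P(alarm | causes) = 1 − (1−0.057)·∏(1−qᵢ) over the active causes.
P(alarm | power surge, burglary) = 0.967938*0.95 + 0.990702*0.05 = 0.919541 + 0.049535 = 0.969076
The earthquake-present share is 0.990702*0.05 = 0.049535.
P(earthquake | alarm, power surge, burglary) = 0.049535 / 0.969076 ≈ 0.051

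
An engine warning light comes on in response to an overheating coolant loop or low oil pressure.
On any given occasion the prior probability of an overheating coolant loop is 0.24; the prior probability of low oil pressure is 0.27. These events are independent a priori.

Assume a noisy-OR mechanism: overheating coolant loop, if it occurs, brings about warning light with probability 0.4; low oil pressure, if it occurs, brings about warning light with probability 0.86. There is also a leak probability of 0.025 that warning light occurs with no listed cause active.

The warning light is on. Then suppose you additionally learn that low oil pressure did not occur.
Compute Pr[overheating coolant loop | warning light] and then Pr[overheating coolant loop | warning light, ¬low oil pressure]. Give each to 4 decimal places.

Under noisy-OR, P(warning light | causes) = 1 − (1−0.025)·∏(1−qᵢ) over the active causes.
Weight on overheating coolant loop=true, given the evidence: 0.072708 + 0.059493 = 0.132201
Normalizer over all consistent configurations: 0.025*0.76*0.73 + 0.8635*0.76*0.27 + 0.415*0.24*0.73 + 0.9181*0.24*0.27 = 0.323261
Posterior = 0.132201 / 0.323261 ≈ 0.4090

With the extra evidence:
Sum P(warning light|·) weighted by the priors over both values of overheating coolant loop:
  P(warning light | ¬low oil pressure) = 0.025·0.76 + 0.415·0.24
        = 0.019000 + 0.099600 = 0.118600
The terms with overheating coolant loop present sum to 0.099600, so
  P(overheating coolant loop | warning light, ¬low oil pressure) = 0.099600 / 0.118600 ≈ 0.8398
With low oil pressure excluded, overheating coolant loop must carry more of the explanatory weight for the warning light.

Pr[overheating coolant loop | warning light] ≈ 0.4090; Pr[overheating coolant loop | warning light, ¬low oil pressure] ≈ 0.8398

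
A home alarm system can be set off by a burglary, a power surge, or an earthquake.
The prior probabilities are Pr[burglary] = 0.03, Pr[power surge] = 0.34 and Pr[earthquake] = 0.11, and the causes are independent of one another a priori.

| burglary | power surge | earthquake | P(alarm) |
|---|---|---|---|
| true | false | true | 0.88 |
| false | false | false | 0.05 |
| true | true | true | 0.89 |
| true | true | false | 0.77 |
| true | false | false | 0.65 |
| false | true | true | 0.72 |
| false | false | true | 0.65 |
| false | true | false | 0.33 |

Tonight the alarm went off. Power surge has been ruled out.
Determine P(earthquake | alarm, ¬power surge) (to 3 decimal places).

P(earthquake | alarm, ¬power surge) ≈ 0.544

For the numerator, keep only earthquake=true terms: 0.069355 + 0.002904 = 0.072259
Denominator P(alarm | ¬power surge): 0.05×0.97×0.89 + 0.65×0.97×0.11 + 0.65×0.03×0.89 + 0.88×0.03×0.11 = 0.132779
Posterior = 0.072259 / 0.132779 ≈ 0.544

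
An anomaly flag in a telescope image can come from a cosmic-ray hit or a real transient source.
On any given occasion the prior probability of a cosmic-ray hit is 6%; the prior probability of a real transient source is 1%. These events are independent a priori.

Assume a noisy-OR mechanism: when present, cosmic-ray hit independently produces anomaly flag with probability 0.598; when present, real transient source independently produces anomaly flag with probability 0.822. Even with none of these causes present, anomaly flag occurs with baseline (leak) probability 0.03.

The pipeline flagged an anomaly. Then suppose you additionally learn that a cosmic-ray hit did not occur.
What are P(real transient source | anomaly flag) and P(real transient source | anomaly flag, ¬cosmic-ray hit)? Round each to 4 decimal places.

Under noisy-OR, P(anomaly flag | causes) = 1 − (1−0.03)·∏(1−qᵢ) over the active causes.
P(anomaly flag) = 0.03×0.94×0.99 + 0.82734×0.94×0.01 + 0.61006×0.06×0.99 + 0.930591×0.06×0.01 = 0.027918 + 0.007777 + 0.036238 + 0.000558 = 0.072491
Of this, 0.008335 comes from 0.007777 + 0.000558 (the real transient source=true cases).
Hence the posterior is 0.008335/0.072491 ≈ 0.1150.

Now condition on the additional information:
Sum P(anomaly flag|·) weighted by the priors over both values of real transient source:
  P(anomaly flag | ¬cosmic-ray hit) = 0.03·0.99 + 0.82734·0.01
        = 0.029700 + 0.008273 = 0.037973
The terms with real transient source present sum to 0.008273, so
  P(real transient source | anomaly flag, ¬cosmic-ray hit) = 0.008273 / 0.037973 ≈ 0.2179

P(real transient source | anomaly flag) ≈ 0.1150; P(real transient source | anomaly flag, ¬cosmic-ray hit) ≈ 0.2179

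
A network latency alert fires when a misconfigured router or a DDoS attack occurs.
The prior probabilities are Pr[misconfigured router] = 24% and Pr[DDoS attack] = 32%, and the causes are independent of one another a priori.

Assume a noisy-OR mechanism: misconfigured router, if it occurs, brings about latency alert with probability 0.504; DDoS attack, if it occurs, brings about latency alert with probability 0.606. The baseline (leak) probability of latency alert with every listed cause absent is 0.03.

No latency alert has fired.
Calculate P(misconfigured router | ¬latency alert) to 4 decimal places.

P(misconfigured router | ¬latency alert) ≈ 0.1354

Under noisy-OR, P(latency alert | causes) = 1 − (1−0.03)·∏(1−qᵢ) over the active causes.
Weight on misconfigured router=true, given the evidence: 0.078519 + 0.014558 = 0.093077
Normalizer over all consistent configurations: 0.97·0.76·0.68 + 0.38218·0.76·0.32 + 0.48112·0.24·0.68 + 0.189561·0.24·0.32 = 0.687319
Posterior = 0.093077 / 0.687319 ≈ 0.1354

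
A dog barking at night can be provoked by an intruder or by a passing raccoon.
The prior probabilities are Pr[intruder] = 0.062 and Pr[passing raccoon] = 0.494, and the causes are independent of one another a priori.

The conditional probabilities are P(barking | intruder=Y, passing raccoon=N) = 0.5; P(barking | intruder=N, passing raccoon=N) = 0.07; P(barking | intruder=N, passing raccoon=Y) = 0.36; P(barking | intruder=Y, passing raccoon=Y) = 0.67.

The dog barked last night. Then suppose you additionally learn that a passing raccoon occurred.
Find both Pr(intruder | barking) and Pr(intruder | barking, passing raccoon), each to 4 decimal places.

P(barking) = 0.07×0.938×0.506 + 0.36×0.938×0.494 + 0.5×0.062×0.506 + 0.67×0.062×0.494 = 0.033224 + 0.166814 + 0.015686 + 0.020521 = 0.236245
Restricting to configurations with intruder present: 0.015686 + 0.020521 = 0.036207.
Hence the posterior is 0.036207/0.236245 ≈ 0.1533.

Now also conditioning on passing raccoon=true:
Numerator (weight on configurations with intruder): 0.67×0.062 = 0.041540
Denominator P(barking | passing raccoon): 0.36×0.938 + 0.67×0.062 = 0.379220
Posterior = 0.041540 / 0.379220 ≈ 0.1095

Pr(intruder | barking) ≈ 0.1533; Pr(intruder | barking, passing raccoon) ≈ 0.1095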